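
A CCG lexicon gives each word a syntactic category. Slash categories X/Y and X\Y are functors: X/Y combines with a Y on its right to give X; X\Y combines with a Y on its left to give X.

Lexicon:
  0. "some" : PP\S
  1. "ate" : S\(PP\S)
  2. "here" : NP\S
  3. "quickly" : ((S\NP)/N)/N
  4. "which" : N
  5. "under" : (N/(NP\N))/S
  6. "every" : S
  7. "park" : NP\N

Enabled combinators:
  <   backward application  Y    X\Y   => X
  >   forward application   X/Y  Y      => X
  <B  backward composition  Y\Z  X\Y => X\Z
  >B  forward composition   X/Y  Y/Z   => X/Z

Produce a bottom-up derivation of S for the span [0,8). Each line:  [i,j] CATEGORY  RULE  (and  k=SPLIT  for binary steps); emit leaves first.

[0,8] S   <
  [0,3] NP   <
    [0,2] S   <
      [0,1] "some" : PP\S
      [1,2] "ate" : S\(PP\S)
    [2,3] "here" : NP\S
  [3,8] S\NP   >
    [3,5] (S\NP)/N   >
      [3,4] "quickly" : ((S\NP)/N)/N
      [4,5] "which" : N
    [5,8] N   >
      [5,7] N/(NP\N)   >
        [5,6] "under" : (N/(NP\N))/S
        [6,7] "every" : S
      [7,8] "park" : NP\N

[0,1] PP\S  lex  "some"
[1,2] S\(PP\S)  lex  "ate"
[0,2] S  <  k=1
[2,3] NP\S  lex  "here"
[0,3] NP  <  k=2
[3,4] ((S\NP)/N)/N  lex  "quickly"
[4,5] N  lex  "which"
[3,5] (S\NP)/N  >  k=4
[5,6] (N/(NP\N))/S  lex  "under"
[6,7] S  lex  "every"
[5,7] N/(NP\N)  >  k=6
[7,8] NP\N  lex  "park"
[5,8] N  >  k=7
[3,8] S\NP  >  k=5
[0,8] S  <  k=3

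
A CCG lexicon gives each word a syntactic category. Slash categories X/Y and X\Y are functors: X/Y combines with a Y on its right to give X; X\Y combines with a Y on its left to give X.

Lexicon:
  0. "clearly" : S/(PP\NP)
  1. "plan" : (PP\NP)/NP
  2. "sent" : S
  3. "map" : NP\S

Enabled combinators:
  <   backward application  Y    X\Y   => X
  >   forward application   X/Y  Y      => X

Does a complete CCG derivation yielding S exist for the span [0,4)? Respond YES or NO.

YES

[0,4] S   >
  [0,1] "clearly" : S/(PP\NP)
  [1,4] PP\NP   >
    [1,2] "plan" : (PP\NP)/NP
    [2,4] NP   <
      [2,3] "sent" : S
      [3,4] "map" : NP\S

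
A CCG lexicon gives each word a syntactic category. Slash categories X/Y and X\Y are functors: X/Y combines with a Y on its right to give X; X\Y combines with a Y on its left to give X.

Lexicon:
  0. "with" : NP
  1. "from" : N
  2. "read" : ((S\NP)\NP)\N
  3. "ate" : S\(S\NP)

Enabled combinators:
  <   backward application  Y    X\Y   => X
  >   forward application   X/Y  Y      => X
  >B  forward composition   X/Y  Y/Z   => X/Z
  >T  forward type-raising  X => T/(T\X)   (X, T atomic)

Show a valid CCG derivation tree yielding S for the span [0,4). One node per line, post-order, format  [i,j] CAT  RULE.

[0,4] S   <
  [0,3] S\NP   <
    [0,1] "with" : NP
    [1,3] (S\NP)\NP   <
      [1,2] "from" : N
      [2,3] "read" : ((S\NP)\NP)\N
  [3,4] "ate" : S\(S\NP)

[0,1] NP  lex  "with"
[1,2] N  lex  "from"
[2,3] ((S\NP)\NP)\N  lex  "read"
[1,3] (S\NP)\NP  <  k=2
[0,3] S\NP  <  k=1
[3,4] S\(S\NP)  lex  "ate"
[0,4] S  <  k=3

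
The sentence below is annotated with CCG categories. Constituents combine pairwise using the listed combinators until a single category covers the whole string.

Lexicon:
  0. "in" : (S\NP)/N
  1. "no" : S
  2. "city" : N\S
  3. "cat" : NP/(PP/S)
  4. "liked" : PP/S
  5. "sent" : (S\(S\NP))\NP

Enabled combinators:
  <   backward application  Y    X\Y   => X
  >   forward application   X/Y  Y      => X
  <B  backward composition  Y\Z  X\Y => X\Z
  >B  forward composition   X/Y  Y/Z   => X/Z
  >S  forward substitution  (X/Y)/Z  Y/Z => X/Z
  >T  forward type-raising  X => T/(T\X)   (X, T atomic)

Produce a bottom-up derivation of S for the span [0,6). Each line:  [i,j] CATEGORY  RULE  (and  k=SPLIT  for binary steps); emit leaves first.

[0,6] S   <
  [0,3] S\NP   >
    [0,1] "in" : (S\NP)/N
    [1,3] N   <
      [1,2] "no" : S
      [2,3] "city" : N\S
  [3,6] S\(S\NP)   <
    [3,5] NP   >
      [3,4] "cat" : NP/(PP/S)
      [4,5] "liked" : PP/S
    [5,6] "sent" : (S\(S\NP))\NP

[0,1] (S\NP)/N  lex  "in"
[1,2] S  lex  "no"
[2,3] N\S  lex  "city"
[1,3] N  <  k=2
[0,3] S\NP  >  k=1
[3,4] NP/(PP/S)  lex  "cat"
[4,5] PP/S  lex  "liked"
[3,5] NP  >  k=4
[5,6] (S\(S\NP))\NP  lex  "sent"
[3,6] S\(S\NP)  <  k=5
[0,6] S  <  k=3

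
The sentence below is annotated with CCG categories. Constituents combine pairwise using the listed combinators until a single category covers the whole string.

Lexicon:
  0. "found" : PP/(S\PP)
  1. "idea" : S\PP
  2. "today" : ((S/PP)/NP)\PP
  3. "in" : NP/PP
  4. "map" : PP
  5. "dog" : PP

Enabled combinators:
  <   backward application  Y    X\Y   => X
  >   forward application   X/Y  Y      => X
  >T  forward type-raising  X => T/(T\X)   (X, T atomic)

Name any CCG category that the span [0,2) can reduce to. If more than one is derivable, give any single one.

PP

[0,6] S   >
  [0,5] S/PP   >
    [0,3] (S/PP)/NP   <
      [0,2] PP   >
        [0,1] "found" : PP/(S\PP)
        [1,2] "idea" : S\PP
      [2,3] "today" : ((S/PP)/NP)\PP
    [3,5] NP   >
      [3,4] "in" : NP/PP
      [4,5] "map" : PP
  [5,6] "dog" : PP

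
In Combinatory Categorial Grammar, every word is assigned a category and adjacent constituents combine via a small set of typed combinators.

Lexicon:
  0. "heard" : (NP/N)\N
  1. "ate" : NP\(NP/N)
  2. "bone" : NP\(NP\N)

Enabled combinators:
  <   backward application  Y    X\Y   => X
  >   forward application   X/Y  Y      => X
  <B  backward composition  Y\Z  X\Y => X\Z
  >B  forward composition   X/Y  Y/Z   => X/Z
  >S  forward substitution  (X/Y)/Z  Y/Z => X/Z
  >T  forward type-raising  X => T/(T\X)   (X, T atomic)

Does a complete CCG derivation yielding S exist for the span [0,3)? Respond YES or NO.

(NP/N)\N NP\(NP/N) NP\(NP\N)
CKY chart[0,3] = {N/(N\NP), NP, NP/(NP\NP), PP/(PP\NP), S/(S\NP)}; S ∉ chart

NO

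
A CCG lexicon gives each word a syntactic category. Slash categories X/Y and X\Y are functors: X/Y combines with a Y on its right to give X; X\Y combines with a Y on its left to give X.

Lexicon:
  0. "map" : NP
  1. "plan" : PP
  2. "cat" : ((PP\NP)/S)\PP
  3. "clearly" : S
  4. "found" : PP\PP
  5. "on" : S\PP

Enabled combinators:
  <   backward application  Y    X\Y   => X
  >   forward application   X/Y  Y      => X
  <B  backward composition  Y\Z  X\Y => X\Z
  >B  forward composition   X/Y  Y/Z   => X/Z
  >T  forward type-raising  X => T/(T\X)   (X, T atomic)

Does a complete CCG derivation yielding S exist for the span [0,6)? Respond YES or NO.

[0,6] S   <
  [0,4] PP   >
    [0,1] PP/(PP\NP)   >T
      [0,1] "map" : NP
    [1,4] PP\NP   >
      [1,3] (PP\NP)/S   <
        [1,2] "plan" : PP
        [2,3] "cat" : ((PP\NP)/S)\PP
      [3,4] "clearly" : S
  [4,6] S\PP   <B
    [4,5] "found" : PP\PP
    [5,6] "on" : S\PP

YES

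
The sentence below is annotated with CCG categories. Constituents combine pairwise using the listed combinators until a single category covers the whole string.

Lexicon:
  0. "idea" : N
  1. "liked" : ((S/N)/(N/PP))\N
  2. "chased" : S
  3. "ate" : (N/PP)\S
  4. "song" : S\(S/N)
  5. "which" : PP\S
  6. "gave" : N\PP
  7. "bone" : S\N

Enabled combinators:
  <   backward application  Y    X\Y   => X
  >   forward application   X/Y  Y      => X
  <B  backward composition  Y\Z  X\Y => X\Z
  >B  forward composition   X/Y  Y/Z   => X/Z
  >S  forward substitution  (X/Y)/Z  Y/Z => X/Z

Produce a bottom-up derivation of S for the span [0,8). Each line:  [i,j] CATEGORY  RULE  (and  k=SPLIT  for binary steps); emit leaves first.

[0,1] N  lex  "idea"
[1,2] ((S/N)/(N/PP))\N  lex  "liked"
[0,2] (S/N)/(N/PP)  <  k=1
[2,3] S  lex  "chased"
[3,4] (N/PP)\S  lex  "ate"
[2,4] N/PP  <  k=3
[0,4] S/N  >  k=2
[4,5] S\(S/N)  lex  "song"
[0,5] S  <  k=4
[5,6] PP\S  lex  "which"
[0,6] PP  <  k=5
[6,7] N\PP  lex  "gave"
[7,8] S\N  lex  "bone"
[6,8] S\PP  <B  k=7
[0,8] S  <  k=6

[0,8] S   <
  [0,6] PP   <
    [0,5] S   <
      [0,4] S/N   >
        [0,2] (S/N)/(N/PP)   <
          [0,1] "idea" : N
          [1,2] "liked" : ((S/N)/(N/PP))\N
        [2,4] N/PP   <
          [2,3] "chased" : S
          [3,4] "ate" : (N/PP)\S
      [4,5] "song" : S\(S/N)
    [5,6] "which" : PP\S
  [6,8] S\PP   <B
    [6,7] "gave" : N\PP
    [7,8] "bone" : S\N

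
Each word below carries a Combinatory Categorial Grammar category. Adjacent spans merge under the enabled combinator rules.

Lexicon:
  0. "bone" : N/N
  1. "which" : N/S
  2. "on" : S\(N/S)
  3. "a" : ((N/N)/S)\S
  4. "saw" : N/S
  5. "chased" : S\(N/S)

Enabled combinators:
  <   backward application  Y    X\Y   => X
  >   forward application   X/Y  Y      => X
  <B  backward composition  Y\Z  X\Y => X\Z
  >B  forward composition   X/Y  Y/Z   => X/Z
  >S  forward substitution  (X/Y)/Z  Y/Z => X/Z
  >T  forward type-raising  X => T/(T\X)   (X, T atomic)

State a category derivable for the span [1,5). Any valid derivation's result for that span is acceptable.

[0,6] S   <
  [0,5] N/S   >B
    [0,1] "bone" : N/N
    [1,5] N/S   >S
      [1,4] (N/N)/S   <
        [1,3] S   <
          [1,2] "which" : N/S
          [2,3] "on" : S\(N/S)
        [3,4] "a" : ((N/N)/S)\S
      [4,5] "saw" : N/S
  [5,6] "chased" : S\(N/S)

N/S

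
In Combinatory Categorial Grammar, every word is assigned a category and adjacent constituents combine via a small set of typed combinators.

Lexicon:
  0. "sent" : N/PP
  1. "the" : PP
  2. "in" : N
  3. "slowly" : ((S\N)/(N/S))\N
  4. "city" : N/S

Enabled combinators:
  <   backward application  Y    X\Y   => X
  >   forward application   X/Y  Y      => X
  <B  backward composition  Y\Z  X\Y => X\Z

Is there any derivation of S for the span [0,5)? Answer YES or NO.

[0,5] S   <
  [0,2] N   >
    [0,1] "sent" : N/PP
    [1,2] "the" : PP
  [2,5] S\N   >
    [2,4] (S\N)/(N/S)   <
      [2,3] "in" : N
      [3,4] "slowly" : ((S\N)/(N/S))\N
    [4,5] "city" : N/S

YES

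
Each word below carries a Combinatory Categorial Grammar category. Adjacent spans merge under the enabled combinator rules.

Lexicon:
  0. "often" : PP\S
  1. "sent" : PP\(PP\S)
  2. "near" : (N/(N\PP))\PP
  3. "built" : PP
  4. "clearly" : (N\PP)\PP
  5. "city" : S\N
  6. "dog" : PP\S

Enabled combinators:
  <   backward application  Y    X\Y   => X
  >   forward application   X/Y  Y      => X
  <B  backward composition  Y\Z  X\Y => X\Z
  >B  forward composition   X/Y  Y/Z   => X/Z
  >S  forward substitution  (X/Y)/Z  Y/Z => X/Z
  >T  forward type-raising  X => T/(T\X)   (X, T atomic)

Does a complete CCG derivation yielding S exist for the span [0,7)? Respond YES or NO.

NO

PP\S PP\(PP\S) (N/(N\PP))\PP PP (N\PP)\PP S\N PP\S
CKY chart[0,7] = {N/(N\PP), NP/(NP\PP), PP, PP/(PP\PP), S/(S\PP)}; S ∉ chart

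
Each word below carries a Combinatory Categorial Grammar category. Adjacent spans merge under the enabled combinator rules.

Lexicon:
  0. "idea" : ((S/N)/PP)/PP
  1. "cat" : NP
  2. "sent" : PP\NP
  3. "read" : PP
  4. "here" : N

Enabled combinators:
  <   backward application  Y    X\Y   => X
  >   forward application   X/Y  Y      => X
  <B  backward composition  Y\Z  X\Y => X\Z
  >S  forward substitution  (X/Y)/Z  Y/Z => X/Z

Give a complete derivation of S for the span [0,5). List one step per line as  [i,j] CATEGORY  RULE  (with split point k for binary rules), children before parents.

[0,5] S   >
  [0,4] S/N   >
    [0,3] (S/N)/PP   >
      [0,1] "idea" : ((S/N)/PP)/PP
      [1,3] PP   <
        [1,2] "cat" : NP
        [2,3] "sent" : PP\NP
    [3,4] "read" : PP
  [4,5] "here" : N

[0,1] ((S/N)/PP)/PP  lex  "idea"
[1,2] NP  lex  "cat"
[2,3] PP\NP  lex  "sent"
[1,3] PP  <  k=2
[0,3] (S/N)/PP  >  k=1
[3,4] PP  lex  "read"
[0,4] S/N  >  k=3
[4,5] N  lex  "here"
[0,5] S  >  k=4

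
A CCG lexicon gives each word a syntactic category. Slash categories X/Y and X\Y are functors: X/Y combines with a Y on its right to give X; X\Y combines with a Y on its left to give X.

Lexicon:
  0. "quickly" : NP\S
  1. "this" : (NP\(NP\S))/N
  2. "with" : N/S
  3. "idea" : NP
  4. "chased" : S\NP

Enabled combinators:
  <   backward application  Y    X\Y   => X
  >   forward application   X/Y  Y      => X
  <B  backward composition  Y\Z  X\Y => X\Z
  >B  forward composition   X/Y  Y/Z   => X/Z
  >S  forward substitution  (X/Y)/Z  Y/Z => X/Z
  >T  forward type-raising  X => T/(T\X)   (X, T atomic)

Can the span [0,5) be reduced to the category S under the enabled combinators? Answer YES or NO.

NP\S (NP\(NP\S))/N N/S NP S\NP
CKY chart[0,5] = {N/(N\NP), NP, NP/(NP\NP), PP/(PP\NP), S/(S\NP)}; S ∉ chart

NO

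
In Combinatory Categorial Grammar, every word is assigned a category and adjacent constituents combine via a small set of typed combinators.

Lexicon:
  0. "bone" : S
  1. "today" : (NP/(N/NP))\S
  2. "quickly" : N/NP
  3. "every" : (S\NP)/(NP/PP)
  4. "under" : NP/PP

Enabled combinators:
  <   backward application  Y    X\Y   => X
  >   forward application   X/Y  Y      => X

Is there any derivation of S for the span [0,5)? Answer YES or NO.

YES

[0,5] S   <
  [0,3] NP   >
    [0,2] NP/(N/NP)   <
      [0,1] "bone" : S
      [1,2] "today" : (NP/(N/NP))\S
    [2,3] "quickly" : N/NP
  [3,5] S\NP   >
    [3,4] "every" : (S\NP)/(NP/PP)
    [4,5] "under" : NP/PP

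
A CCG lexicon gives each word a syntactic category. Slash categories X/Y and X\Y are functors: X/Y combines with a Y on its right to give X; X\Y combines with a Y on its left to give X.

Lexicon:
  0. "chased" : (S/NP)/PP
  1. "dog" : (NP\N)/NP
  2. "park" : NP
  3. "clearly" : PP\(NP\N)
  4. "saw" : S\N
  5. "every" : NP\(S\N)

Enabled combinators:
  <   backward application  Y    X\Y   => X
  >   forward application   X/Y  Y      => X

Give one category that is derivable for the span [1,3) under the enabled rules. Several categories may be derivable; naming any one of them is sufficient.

[0,6] S   >
  [0,4] S/NP   >
    [0,1] "chased" : (S/NP)/PP
    [1,4] PP   <
      [1,3] NP\N   >
        [1,2] "dog" : (NP\N)/NP
        [2,3] "park" : NP
      [3,4] "clearly" : PP\(NP\N)
  [4,6] NP   <
    [4,5] "saw" : S\N
    [5,6] "every" : NP\(S\N)

NP\N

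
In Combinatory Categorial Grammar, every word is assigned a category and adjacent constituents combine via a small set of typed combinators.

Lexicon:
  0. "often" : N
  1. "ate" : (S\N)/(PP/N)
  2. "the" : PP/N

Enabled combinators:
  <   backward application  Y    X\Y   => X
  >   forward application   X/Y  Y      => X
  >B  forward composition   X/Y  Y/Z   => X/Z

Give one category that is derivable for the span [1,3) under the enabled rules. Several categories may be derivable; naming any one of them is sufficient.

S\N

[0,3] S   <
  [0,1] "often" : N
  [1,3] S\N   >
    [1,2] "ate" : (S\N)/(PP/N)
    [2,3] "the" : PP/N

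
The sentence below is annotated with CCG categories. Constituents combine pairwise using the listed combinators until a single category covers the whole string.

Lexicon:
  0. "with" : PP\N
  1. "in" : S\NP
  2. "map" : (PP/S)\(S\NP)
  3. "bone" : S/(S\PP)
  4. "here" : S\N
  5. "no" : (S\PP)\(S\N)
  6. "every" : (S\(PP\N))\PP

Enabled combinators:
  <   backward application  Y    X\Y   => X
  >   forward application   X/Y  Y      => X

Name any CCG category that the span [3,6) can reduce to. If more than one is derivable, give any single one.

[0,7] S   <
  [0,1] "with" : PP\N
  [1,7] S\(PP\N)   <
    [1,6] PP   >
      [1,3] PP/S   <
        [1,2] "in" : S\NP
        [2,3] "map" : (PP/S)\(S\NP)
      [3,6] S   >
        [3,4] "bone" : S/(S\PP)
        [4,6] S\PP   <
          [4,5] "here" : S\N
          [5,6] "no" : (S\PP)\(S\N)
    [6,7] "every" : (S\(PP\N))\PP

S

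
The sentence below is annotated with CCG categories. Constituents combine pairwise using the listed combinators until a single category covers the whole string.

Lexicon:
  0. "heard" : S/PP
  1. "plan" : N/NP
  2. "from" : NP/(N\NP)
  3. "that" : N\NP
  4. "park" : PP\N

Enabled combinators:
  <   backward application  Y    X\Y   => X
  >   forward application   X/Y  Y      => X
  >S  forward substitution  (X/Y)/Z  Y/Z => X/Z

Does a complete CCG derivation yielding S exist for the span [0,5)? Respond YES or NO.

YES

[0,5] S   >
  [0,1] "heard" : S/PP
  [1,5] PP   <
    [1,4] N   >
      [1,2] "plan" : N/NP
      [2,4] NP   >
        [2,3] "from" : NP/(N\NP)
        [3,4] "that" : N\NP
    [4,5] "park" : PP\N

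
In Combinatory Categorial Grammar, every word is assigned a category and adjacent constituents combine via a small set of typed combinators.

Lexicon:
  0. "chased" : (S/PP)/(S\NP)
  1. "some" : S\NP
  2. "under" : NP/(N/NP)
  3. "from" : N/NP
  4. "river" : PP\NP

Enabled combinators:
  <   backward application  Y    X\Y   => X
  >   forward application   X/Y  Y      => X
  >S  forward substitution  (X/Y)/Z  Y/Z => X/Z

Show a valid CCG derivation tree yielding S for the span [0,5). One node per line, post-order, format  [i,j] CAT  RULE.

[0,5] S   >
  [0,2] S/PP   >
    [0,1] "chased" : (S/PP)/(S\NP)
    [1,2] "some" : S\NP
  [2,5] PP   <
    [2,4] NP   >
      [2,3] "under" : NP/(N/NP)
      [3,4] "from" : N/NP
    [4,5] "river" : PP\NP

[0,1] (S/PP)/(S\NP)  lex  "chased"
[1,2] S\NP  lex  "some"
[0,2] S/PP  >  k=1
[2,3] NP/(N/NP)  lex  "under"
[3,4] N/NP  lex  "from"
[2,4] NP  >  k=3
[4,5] PP\NP  lex  "river"
[2,5] PP  <  k=4
[0,5] S  >  k=2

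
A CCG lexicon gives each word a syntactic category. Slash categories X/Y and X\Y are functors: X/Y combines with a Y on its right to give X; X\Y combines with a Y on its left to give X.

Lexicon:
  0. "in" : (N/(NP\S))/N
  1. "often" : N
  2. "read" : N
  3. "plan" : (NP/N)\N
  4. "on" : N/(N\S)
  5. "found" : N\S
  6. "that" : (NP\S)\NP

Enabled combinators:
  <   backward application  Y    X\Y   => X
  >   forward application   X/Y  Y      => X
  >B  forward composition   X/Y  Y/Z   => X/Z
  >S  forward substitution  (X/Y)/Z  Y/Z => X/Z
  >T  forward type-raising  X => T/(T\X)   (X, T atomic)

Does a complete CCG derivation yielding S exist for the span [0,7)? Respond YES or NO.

NO

(N/(NP\S))/N N N (NP/N)\N N/(N\S) N\S (NP\S)\NP
CKY chart[0,7] = {N, N/(N\N), NP/(NP\N), PP/(PP\N), S/(S\N)}; S ∉ chart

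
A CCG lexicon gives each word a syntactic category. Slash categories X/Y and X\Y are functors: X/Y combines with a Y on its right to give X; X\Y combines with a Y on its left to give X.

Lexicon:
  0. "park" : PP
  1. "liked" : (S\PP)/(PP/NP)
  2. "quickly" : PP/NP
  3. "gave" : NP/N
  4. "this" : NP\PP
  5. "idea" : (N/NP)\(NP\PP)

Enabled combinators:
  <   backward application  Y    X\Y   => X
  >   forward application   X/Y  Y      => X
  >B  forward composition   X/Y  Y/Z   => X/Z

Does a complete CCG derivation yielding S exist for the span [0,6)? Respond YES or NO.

[0,6] S   <
  [0,1] "park" : PP
  [1,6] S\PP   >
    [1,2] "liked" : (S\PP)/(PP/NP)
    [2,6] PP/NP   >B
      [2,3] "quickly" : PP/NP
      [3,6] NP/NP   >B
        [3,4] "gave" : NP/N
        [4,6] N/NP   <
          [4,5] "this" : NP\PP
          [5,6] "idea" : (N/NP)\(NP\PP)

YES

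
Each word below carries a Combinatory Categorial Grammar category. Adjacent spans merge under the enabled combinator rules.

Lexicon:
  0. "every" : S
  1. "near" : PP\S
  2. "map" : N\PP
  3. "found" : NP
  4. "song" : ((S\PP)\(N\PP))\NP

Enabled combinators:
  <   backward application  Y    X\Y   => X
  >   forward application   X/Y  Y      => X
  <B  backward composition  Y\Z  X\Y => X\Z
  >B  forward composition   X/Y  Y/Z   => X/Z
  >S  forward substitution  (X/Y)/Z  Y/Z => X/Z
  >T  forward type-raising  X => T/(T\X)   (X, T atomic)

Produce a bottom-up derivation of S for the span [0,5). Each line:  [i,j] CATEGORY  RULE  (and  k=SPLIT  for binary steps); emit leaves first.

[0,1] S  lex  "every"
[1,2] PP\S  lex  "near"
[0,2] PP  <  k=1
[2,3] N\PP  lex  "map"
[3,4] NP  lex  "found"
[4,5] ((S\PP)\(N\PP))\NP  lex  "song"
[3,5] (S\PP)\(N\PP)  <  k=4
[2,5] S\PP  <  k=3
[0,5] S  <  k=2

[0,5] S   <
  [0,2] PP   <
    [0,1] "every" : S
    [1,2] "near" : PP\S
  [2,5] S\PP   <
    [2,3] "map" : N\PP
    [3,5] (S\PP)\(N\PP)   <
      [3,4] "found" : NP
      [4,5] "song" : ((S\PP)\(N\PP))\NP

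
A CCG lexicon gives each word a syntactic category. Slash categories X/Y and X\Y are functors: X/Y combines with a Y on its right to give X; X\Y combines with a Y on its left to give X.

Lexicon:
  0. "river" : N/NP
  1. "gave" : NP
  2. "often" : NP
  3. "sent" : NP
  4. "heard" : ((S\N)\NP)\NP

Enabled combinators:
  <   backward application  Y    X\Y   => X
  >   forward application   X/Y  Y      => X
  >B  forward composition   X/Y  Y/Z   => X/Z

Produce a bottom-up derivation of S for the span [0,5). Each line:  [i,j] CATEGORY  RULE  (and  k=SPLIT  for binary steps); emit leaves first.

[0,1] N/NP  lex  "river"
[1,2] NP  lex  "gave"
[0,2] N  >  k=1
[2,3] NP  lex  "often"
[3,4] NP  lex  "sent"
[4,5] ((S\N)\NP)\NP  lex  "heard"
[3,5] (S\N)\NP  <  k=4
[2,5] S\N  <  k=3
[0,5] S  <  k=2

[0,5] S   <
  [0,2] N   >
    [0,1] "river" : N/NP
    [1,2] "gave" : NP
  [2,5] S\N   <
    [2,3] "often" : NP
    [3,5] (S\N)\NP   <
      [3,4] "sent" : NP
      [4,5] "heard" : ((S\N)\NP)\NP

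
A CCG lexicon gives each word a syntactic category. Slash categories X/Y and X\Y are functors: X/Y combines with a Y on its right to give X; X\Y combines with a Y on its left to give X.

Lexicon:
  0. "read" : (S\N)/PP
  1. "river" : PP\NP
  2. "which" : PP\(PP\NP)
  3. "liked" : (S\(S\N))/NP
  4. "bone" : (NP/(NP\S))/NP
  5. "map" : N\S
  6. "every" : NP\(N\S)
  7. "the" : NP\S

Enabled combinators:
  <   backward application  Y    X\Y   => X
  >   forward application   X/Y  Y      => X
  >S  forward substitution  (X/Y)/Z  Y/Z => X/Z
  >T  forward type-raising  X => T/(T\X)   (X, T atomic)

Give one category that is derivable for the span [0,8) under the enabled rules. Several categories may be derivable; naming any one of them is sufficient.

S

[0,8] S   <
  [0,3] S\N   >
    [0,1] "read" : (S\N)/PP
    [1,3] PP   <
      [1,2] "river" : PP\NP
      [2,3] "which" : PP\(PP\NP)
  [3,8] S\(S\N)   >
    [3,4] "liked" : (S\(S\N))/NP
    [4,8] NP   >
      [4,7] NP/(NP\S)   >
        [4,5] "bone" : (NP/(NP\S))/NP
        [5,7] NP   <
          [5,6] "map" : N\S
          [6,7] "every" : NP\(N\S)
      [7,8] "the" : NP\S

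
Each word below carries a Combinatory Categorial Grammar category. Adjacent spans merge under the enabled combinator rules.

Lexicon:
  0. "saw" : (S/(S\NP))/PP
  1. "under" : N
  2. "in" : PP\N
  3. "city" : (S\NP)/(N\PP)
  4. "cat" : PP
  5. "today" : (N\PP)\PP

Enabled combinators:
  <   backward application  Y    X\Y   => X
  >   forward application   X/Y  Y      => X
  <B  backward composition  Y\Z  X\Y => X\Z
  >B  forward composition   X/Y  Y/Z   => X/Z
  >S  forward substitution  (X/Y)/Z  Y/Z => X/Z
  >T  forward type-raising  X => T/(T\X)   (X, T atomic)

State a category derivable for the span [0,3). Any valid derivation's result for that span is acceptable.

S/(S\NP)

[0,6] S   >
  [0,3] S/(S\NP)   >
    [0,1] "saw" : (S/(S\NP))/PP
    [1,3] PP   <
      [1,2] "under" : N
      [2,3] "in" : PP\N
  [3,6] S\NP   >
    [3,4] "city" : (S\NP)/(N\PP)
    [4,6] N\PP   <
      [4,5] "cat" : PP
      [5,6] "today" : (N\PP)\PP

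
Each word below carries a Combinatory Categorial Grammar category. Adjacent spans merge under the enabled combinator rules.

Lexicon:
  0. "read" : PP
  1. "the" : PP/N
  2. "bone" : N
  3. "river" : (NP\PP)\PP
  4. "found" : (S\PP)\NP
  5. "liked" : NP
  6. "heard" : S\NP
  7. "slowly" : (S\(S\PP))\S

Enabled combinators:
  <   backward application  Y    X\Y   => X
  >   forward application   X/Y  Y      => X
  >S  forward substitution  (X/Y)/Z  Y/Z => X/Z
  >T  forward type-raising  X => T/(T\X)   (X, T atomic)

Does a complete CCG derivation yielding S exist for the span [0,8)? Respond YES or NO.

YES

[0,8] S   <
  [0,5] S\PP   <
    [0,4] NP   <
      [0,1] "read" : PP
      [1,4] NP\PP   <
        [1,3] PP   >
          [1,2] "the" : PP/N
          [2,3] "bone" : N
        [3,4] "river" : (NP\PP)\PP
    [4,5] "found" : (S\PP)\NP
  [5,8] S\(S\PP)   <
    [5,7] S   >
      [5,6] S/(S\NP)   >T
        [5,6] "liked" : NP
      [6,7] "heard" : S\NP
    [7,8] "slowly" : (S\(S\PP))\S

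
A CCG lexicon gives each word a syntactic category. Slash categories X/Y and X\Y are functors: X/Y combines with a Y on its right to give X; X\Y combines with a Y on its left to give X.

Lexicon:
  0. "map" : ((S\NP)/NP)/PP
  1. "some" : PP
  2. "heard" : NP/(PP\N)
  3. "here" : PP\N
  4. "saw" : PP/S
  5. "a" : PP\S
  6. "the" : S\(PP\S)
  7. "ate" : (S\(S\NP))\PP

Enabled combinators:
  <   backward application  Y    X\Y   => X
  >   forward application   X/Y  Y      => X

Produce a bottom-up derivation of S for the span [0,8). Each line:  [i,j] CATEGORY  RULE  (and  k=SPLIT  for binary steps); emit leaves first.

[0,1] ((S\NP)/NP)/PP  lex  "map"
[1,2] PP  lex  "some"
[0,2] (S\NP)/NP  >  k=1
[2,3] NP/(PP\N)  lex  "heard"
[3,4] PP\N  lex  "here"
[2,4] NP  >  k=3
[0,4] S\NP  >  k=2
[4,5] PP/S  lex  "saw"
[5,6] PP\S  lex  "a"
[6,7] S\(PP\S)  lex  "the"
[5,7] S  <  k=6
[4,7] PP  >  k=5
[7,8] (S\(S\NP))\PP  lex  "ate"
[4,8] S\(S\NP)  <  k=7
[0,8] S  <  k=4

[0,8] S   <
  [0,4] S\NP   >
    [0,2] (S\NP)/NP   >
      [0,1] "map" : ((S\NP)/NP)/PP
      [1,2] "some" : PP
    [2,4] NP   >
      [2,3] "heard" : NP/(PP\N)
      [3,4] "here" : PP\N
  [4,8] S\(S\NP)   <
    [4,7] PP   >
      [4,5] "saw" : PP/S
      [5,7] S   <
        [5,6] "a" : PP\S
        [6,7] "the" : S\(PP\S)
    [7,8] "ate" : (S\(S\NP))\PP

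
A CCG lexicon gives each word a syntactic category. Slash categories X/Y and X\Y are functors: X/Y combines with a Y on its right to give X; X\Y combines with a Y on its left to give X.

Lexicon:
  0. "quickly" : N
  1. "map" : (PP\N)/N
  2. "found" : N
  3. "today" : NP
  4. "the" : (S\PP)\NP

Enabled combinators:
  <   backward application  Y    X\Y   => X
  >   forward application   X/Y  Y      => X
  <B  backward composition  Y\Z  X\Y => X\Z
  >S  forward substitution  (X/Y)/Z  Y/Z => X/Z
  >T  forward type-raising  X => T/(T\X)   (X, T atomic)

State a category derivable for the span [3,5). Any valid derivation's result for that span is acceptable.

S\PP

[0,5] S   <
  [0,1] "quickly" : N
  [1,5] S\N   <B
    [1,3] PP\N   >
      [1,2] "map" : (PP\N)/N
      [2,3] "found" : N
    [3,5] S\PP   <
      [3,4] "today" : NP
      [4,5] "the" : (S\PP)\NP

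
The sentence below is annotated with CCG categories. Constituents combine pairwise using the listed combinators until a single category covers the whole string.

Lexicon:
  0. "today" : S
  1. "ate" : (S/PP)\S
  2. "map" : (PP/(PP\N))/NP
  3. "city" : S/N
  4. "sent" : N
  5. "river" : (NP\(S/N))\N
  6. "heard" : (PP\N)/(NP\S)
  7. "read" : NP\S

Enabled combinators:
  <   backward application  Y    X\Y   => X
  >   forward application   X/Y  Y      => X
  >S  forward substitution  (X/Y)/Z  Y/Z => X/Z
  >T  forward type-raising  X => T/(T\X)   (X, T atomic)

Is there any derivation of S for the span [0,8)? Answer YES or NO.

YES

[0,8] S   >
  [0,2] S/PP   <
    [0,1] "today" : S
    [1,2] "ate" : (S/PP)\S
  [2,8] PP   >
    [2,6] PP/(PP\N)   >
      [2,3] "map" : (PP/(PP\N))/NP
      [3,6] NP   <
        [3,4] "city" : S/N
        [4,6] NP\(S/N)   <
          [4,5] "sent" : N
          [5,6] "river" : (NP\(S/N))\N
    [6,8] PP\N   >
      [6,7] "heard" : (PP\N)/(NP\S)
      [7,8] "read" : NP\S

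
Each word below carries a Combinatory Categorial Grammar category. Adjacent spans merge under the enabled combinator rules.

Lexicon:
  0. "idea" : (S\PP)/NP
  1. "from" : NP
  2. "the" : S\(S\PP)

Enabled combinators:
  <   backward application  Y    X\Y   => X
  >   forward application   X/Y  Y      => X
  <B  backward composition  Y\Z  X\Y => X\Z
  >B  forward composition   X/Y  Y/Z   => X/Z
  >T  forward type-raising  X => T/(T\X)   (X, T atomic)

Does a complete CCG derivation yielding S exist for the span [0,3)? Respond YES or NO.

[0,3] S   <
  [0,2] S\PP   >
    [0,1] "idea" : (S\PP)/NP
    [1,2] "from" : NP
  [2,3] "the" : S\(S\PP)

YES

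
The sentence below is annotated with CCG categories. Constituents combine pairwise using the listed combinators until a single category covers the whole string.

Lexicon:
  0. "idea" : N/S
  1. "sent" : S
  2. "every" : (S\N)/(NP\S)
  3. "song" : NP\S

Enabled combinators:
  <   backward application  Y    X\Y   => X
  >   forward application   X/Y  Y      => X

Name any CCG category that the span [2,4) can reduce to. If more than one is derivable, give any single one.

S\N

[0,4] S   <
  [0,2] N   >
    [0,1] "idea" : N/S
    [1,2] "sent" : S
  [2,4] S\N   >
    [2,3] "every" : (S\N)/(NP\S)
    [3,4] "song" : NP\S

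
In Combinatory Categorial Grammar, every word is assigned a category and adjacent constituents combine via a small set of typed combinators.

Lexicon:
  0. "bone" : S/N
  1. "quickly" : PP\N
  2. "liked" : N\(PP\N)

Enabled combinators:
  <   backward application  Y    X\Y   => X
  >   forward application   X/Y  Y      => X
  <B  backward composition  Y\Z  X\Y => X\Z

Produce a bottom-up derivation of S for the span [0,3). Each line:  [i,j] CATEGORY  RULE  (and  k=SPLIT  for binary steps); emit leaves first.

[0,1] S/N  lex  "bone"
[1,2] PP\N  lex  "quickly"
[2,3] N\(PP\N)  lex  "liked"
[1,3] N  <  k=2
[0,3] S  >  k=1

[0,3] S   >
  [0,1] "bone" : S/N
  [1,3] N   <
    [1,2] "quickly" : PP\N
    [2,3] "liked" : N\(PP\N)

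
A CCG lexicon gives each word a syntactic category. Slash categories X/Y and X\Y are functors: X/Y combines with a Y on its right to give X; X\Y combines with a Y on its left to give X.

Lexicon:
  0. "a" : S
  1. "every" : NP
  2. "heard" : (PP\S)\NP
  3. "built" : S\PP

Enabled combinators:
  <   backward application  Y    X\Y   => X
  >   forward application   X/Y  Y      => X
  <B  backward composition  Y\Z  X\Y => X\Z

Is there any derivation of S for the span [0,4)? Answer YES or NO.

YES

[0,4] S   <
  [0,3] PP   <
    [0,1] "a" : S
    [1,3] PP\S   <
      [1,2] "every" : NP
      [2,3] "heard" : (PP\S)\NP
  [3,4] "built" : S\PP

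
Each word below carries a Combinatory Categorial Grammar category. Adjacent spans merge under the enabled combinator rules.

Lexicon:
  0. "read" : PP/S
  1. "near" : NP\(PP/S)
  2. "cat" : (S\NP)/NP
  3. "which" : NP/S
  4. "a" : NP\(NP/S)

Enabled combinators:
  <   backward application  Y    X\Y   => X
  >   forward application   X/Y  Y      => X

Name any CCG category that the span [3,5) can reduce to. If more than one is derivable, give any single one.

[0,5] S   <
  [0,2] NP   <
    [0,1] "read" : PP/S
    [1,2] "near" : NP\(PP/S)
  [2,5] S\NP   >
    [2,3] "cat" : (S\NP)/NP
    [3,5] NP   <
      [3,4] "which" : NP/S
      [4,5] "a" : NP\(NP/S)

NP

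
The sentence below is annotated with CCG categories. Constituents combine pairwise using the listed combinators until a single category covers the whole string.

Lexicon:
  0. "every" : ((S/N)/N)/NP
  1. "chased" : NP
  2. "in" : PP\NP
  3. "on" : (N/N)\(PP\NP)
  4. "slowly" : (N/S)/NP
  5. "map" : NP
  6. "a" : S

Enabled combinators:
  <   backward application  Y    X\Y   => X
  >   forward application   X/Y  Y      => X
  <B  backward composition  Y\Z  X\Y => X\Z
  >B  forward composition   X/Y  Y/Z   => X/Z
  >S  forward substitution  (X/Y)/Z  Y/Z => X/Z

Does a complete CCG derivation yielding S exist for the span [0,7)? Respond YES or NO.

YES

[0,7] S   >
  [0,4] S/N   >S
    [0,2] (S/N)/N   >
      [0,1] "every" : ((S/N)/N)/NP
      [1,2] "chased" : NP
    [2,4] N/N   <
      [2,3] "in" : PP\NP
      [3,4] "on" : (N/N)\(PP\NP)
  [4,7] N   >
    [4,6] N/S   >
      [4,5] "slowly" : (N/S)/NP
      [5,6] "map" : NP
    [6,7] "a" : S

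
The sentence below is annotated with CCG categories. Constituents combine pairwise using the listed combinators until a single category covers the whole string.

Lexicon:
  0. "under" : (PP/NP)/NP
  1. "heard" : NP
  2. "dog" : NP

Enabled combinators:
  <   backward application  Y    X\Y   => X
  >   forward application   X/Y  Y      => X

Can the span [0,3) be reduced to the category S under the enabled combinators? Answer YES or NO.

NO

(PP/NP)/NP NP NP
CKY chart[0,3] = {PP}; S ∉ chart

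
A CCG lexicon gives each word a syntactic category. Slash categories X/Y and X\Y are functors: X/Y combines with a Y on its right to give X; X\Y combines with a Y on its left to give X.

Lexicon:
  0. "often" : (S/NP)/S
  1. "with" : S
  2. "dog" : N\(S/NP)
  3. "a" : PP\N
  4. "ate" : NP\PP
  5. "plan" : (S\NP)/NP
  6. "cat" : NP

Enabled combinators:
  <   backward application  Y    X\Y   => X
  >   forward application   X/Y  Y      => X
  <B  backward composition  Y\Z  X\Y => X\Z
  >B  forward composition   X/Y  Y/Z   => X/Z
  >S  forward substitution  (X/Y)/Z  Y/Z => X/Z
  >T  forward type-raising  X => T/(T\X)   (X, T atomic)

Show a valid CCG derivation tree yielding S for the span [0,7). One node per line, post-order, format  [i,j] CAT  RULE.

[0,1] (S/NP)/S  lex  "often"
[1,2] S  lex  "with"
[0,2] S/NP  >  k=1
[2,3] N\(S/NP)  lex  "dog"
[0,3] N  <  k=2
[3,4] PP\N  lex  "a"
[4,5] NP\PP  lex  "ate"
[3,5] NP\N  <B  k=4
[0,5] NP  <  k=3
[5,6] (S\NP)/NP  lex  "plan"
[6,7] NP  lex  "cat"
[5,7] S\NP  >  k=6
[0,7] S  <  k=5

[0,7] S   <
  [0,5] NP   <
    [0,3] N   <
      [0,2] S/NP   >
        [0,1] "often" : (S/NP)/S
        [1,2] "with" : S
      [2,3] "dog" : N\(S/NP)
    [3,5] NP\N   <B
      [3,4] "a" : PP\N
      [4,5] "ate" : NP\PP
  [5,7] S\NP   >
    [5,6] "plan" : (S\NP)/NP
    [6,7] "cat" : NP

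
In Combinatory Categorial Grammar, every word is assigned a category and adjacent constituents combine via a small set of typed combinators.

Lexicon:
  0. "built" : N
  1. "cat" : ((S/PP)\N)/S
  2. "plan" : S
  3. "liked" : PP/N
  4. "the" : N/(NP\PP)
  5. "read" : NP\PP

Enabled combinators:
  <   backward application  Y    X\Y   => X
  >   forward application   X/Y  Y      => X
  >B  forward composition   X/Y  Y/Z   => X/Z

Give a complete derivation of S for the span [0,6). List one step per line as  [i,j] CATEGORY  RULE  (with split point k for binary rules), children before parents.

[0,6] S   >
  [0,3] S/PP   <
    [0,1] "built" : N
    [1,3] (S/PP)\N   >
      [1,2] "cat" : ((S/PP)\N)/S
      [2,3] "plan" : S
  [3,6] PP   >
    [3,4] "liked" : PP/N
    [4,6] N   >
      [4,5] "the" : N/(NP\PP)
      [5,6] "read" : NP\PP

[0,1] N  lex  "built"
[1,2] ((S/PP)\N)/S  lex  "cat"
[2,3] S  lex  "plan"
[1,3] (S/PP)\N  >  k=2
[0,3] S/PP  <  k=1
[3,4] PP/N  lex  "liked"
[4,5] N/(NP\PP)  lex  "the"
[5,6] NP\PP  lex  "read"
[4,6] N  >  k=5
[3,6] PP  >  k=4
[0,6] S  >  k=3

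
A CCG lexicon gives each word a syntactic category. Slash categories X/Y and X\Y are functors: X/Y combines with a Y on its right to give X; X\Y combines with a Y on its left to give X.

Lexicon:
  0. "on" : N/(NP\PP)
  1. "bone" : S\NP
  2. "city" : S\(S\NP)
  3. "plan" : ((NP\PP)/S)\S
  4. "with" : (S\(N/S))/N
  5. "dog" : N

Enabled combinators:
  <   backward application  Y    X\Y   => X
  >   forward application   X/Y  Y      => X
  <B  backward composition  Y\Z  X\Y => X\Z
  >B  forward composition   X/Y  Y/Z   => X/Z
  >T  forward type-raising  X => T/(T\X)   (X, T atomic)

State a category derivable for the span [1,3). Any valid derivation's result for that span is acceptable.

S

[0,6] S   <
  [0,4] N/S   >B
    [0,1] "on" : N/(NP\PP)
    [1,4] (NP\PP)/S   <
      [1,3] S   <
        [1,2] "bone" : S\NP
        [2,3] "city" : S\(S\NP)
      [3,4] "plan" : ((NP\PP)/S)\S
  [4,6] S\(N/S)   >
    [4,5] "with" : (S\(N/S))/N
    [5,6] "dog" : N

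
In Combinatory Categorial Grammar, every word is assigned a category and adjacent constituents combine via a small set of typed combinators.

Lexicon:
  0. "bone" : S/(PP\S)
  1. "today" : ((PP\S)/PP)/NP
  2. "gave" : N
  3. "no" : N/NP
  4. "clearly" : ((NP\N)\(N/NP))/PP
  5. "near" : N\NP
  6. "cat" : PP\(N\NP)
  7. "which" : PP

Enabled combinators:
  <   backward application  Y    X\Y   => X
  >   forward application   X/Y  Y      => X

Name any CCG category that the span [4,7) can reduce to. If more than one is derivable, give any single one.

[0,8] S   >
  [0,1] "bone" : S/(PP\S)
  [1,8] PP\S   >
    [1,7] (PP\S)/PP   >
      [1,2] "today" : ((PP\S)/PP)/NP
      [2,7] NP   <
        [2,3] "gave" : N
        [3,7] NP\N   <
          [3,4] "no" : N/NP
          [4,7] (NP\N)\(N/NP)   >
            [4,5] "clearly" : ((NP\N)\(N/NP))/PP
            [5,7] PP   <
              [5,6] "near" : N\NP
              [6,7] "cat" : PP\(N\NP)
    [7,8] "which" : PP

(NP\N)\(N/NP)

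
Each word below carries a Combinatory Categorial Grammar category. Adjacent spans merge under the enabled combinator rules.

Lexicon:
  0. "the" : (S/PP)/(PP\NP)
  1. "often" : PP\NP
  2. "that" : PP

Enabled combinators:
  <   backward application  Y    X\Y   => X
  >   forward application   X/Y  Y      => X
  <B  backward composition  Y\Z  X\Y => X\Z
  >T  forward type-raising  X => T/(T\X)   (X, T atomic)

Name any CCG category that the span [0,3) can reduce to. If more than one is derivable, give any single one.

[0,3] S   >
  [0,2] S/PP   >
    [0,1] "the" : (S/PP)/(PP\NP)
    [1,2] "often" : PP\NP
  [2,3] "that" : PP

S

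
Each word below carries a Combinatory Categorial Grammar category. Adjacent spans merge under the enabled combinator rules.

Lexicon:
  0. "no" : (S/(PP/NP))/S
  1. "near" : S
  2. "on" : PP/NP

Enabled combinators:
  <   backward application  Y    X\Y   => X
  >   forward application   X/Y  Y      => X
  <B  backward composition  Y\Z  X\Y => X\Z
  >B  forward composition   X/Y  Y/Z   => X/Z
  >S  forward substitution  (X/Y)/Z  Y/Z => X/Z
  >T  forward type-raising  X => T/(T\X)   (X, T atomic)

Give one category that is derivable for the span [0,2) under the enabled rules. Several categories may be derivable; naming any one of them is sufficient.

[0,3] S   >
  [0,2] S/(PP/NP)   >
    [0,1] "no" : (S/(PP/NP))/S
    [1,2] "near" : S
  [2,3] "on" : PP/NP

S/(PP/NP)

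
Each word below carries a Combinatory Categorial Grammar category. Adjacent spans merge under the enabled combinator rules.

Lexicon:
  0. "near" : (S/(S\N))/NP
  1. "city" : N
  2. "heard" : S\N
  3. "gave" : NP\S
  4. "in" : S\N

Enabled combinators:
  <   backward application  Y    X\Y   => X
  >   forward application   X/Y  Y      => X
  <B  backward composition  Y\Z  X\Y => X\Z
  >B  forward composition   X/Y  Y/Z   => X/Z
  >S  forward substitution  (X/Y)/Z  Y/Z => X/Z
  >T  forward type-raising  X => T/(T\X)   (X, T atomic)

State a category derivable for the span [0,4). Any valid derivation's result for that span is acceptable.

S/(S\N)

[0,5] S   >
  [0,4] S/(S\N)   >
    [0,1] "near" : (S/(S\N))/NP
    [1,4] NP   <
      [1,2] "city" : N
      [2,4] NP\N   <B
        [2,3] "heard" : S\N
        [3,4] "gave" : NP\S
  [4,5] "in" : S\N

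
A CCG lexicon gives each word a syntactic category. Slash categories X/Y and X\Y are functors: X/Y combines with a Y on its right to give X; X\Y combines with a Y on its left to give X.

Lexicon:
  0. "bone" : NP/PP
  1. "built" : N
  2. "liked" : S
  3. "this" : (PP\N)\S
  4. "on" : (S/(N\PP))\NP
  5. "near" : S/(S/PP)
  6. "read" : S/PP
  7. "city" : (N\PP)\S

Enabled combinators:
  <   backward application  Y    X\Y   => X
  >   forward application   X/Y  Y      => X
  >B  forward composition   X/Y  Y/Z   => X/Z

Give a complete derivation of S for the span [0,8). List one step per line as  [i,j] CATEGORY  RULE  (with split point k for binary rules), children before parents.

[0,1] NP/PP  lex  "bone"
[1,2] N  lex  "built"
[2,3] S  lex  "liked"
[3,4] (PP\N)\S  lex  "this"
[2,4] PP\N  <  k=3
[1,4] PP  <  k=2
[0,4] NP  >  k=1
[4,5] (S/(N\PP))\NP  lex  "on"
[0,5] S/(N\PP)  <  k=4
[5,6] S/(S/PP)  lex  "near"
[6,7] S/PP  lex  "read"
[5,7] S  >  k=6
[7,8] (N\PP)\S  lex  "city"
[5,8] N\PP  <  k=7
[0,8] S  >  k=5

[0,8] S   >
  [0,5] S/(N\PP)   <
    [0,4] NP   >
      [0,1] "bone" : NP/PP
      [1,4] PP   <
        [1,2] "built" : N
        [2,4] PP\N   <
          [2,3] "liked" : S
          [3,4] "this" : (PP\N)\S
    [4,5] "on" : (S/(N\PP))\NP
  [5,8] N\PP   <
    [5,7] S   >
      [5,6] "near" : S/(S/PP)
      [6,7] "read" : S/PP
    [7,8] "city" : (N\PP)\S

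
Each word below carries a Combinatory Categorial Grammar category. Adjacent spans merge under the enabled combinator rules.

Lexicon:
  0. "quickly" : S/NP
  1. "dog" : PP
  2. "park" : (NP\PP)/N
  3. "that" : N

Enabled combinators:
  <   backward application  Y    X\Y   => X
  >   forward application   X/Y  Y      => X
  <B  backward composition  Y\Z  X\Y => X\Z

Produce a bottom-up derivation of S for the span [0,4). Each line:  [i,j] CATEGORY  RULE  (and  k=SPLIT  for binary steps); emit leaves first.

[0,4] S   >
  [0,1] "quickly" : S/NP
  [1,4] NP   <
    [1,2] "dog" : PP
    [2,4] NP\PP   >
      [2,3] "park" : (NP\PP)/N
      [3,4] "that" : N

[0,1] S/NP  lex  "quickly"
[1,2] PP  lex  "dog"
[2,3] (NP\PP)/N  lex  "park"
[3,4] N  lex  "that"
[2,4] NP\PP  >  k=3
[1,4] NP  <  k=2
[0,4] S  >  k=1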